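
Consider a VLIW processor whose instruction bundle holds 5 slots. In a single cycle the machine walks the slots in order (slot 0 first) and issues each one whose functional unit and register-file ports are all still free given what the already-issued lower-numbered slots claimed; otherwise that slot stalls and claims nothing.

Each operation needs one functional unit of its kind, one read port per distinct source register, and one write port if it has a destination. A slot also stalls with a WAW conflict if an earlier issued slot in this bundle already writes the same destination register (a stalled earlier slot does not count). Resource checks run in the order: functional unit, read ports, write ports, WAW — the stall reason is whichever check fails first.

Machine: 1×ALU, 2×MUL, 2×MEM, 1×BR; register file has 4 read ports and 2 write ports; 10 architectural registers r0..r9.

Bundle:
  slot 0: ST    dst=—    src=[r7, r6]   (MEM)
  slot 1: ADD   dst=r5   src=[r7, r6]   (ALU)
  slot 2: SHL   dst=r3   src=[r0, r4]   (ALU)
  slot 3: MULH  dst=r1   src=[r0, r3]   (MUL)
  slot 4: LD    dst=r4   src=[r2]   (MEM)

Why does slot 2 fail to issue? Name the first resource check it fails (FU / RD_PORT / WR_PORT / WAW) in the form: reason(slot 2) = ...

slot 0 (MEM): ISSUE — free A1,Mu2,Ld1,B1 rp2 wp2
slot 1 (ALU): ISSUE — free A0,Mu2,Ld1,B1 rp0 wp1
slot 2 (ALU): stall FU — free A0,Mu2,Ld1,B1 rp0 wp1
slot 3 (MUL): stall RD_PORT — free A0,Mu2,Ld1,B1 rp0 wp1
slot 4 (MEM): stall RD_PORT — free A0,Mu2,Ld1,B1 rp0 wp1

reason(slot 2) = FU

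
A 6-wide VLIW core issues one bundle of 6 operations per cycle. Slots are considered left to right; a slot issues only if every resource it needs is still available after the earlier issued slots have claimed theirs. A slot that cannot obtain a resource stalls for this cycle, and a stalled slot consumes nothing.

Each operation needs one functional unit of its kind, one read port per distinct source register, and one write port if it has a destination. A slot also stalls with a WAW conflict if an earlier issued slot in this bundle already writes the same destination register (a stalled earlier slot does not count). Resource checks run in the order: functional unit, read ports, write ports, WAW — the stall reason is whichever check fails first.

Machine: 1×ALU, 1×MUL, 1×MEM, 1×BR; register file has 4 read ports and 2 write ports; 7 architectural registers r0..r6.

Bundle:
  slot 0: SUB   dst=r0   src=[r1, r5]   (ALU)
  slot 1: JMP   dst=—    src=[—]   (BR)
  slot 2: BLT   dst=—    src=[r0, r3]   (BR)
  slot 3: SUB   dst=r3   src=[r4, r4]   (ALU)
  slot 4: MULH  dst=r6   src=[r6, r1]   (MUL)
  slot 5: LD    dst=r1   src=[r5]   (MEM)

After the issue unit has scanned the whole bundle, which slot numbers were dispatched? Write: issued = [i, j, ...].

issued = [0, 1, 4]

  0. ALU→r0 ⇒ go  {0A/1Mu/1Ld/1B | 2r 1w}
  1. BR ⇒ go  {0A/1Mu/1Ld/0B | 2r 1w}
  2. BR ⇒ no(FU)  {0A/1Mu/1Ld/0B | 2r 1w}
  3. ALU→r3 ⇒ no(FU)  {0A/1Mu/1Ld/0B | 2r 1w}
  4. MUL→r6 ⇒ go  {0A/0Mu/1Ld/0B | 0r 0w}
  5. MEM→r1 ⇒ no(RD_PORT)  {0A/0Mu/1Ld/0B | 0r 0w}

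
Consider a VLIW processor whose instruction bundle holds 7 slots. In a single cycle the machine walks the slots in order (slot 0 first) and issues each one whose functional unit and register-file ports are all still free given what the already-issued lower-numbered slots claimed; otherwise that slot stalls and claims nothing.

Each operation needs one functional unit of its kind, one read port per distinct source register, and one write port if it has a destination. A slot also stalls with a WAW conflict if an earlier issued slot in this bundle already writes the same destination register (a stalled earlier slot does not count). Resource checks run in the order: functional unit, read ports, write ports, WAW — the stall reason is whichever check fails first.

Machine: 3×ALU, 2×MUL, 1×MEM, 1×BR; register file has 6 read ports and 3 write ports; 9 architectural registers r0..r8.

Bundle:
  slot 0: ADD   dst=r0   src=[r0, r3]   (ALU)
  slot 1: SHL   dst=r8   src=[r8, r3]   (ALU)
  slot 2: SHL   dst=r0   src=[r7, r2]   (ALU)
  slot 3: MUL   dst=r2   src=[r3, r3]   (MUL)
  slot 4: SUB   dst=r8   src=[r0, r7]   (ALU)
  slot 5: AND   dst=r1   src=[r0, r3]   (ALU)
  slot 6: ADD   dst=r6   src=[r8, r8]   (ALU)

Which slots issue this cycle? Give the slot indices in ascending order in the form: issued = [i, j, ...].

[0] ALU needs rd=2 wr=1: ok; after: ALU=2 MUL=2 MEM=1 BR=1, R=4, W=2
[1] ALU needs rd=2 wr=1: ok; after: ALU=1 MUL=2 MEM=1 BR=1, R=2, W=1
[2] ALU needs rd=2 wr=1: WAW; after: ALU=1 MUL=2 MEM=1 BR=1, R=2, W=1
[3] MUL needs rd=1 wr=1: ok; after: ALU=1 MUL=1 MEM=1 BR=1, R=1, W=0
[4] ALU needs rd=2 wr=1: RD_PORT; after: ALU=1 MUL=1 MEM=1 BR=1, R=1, W=0
[5] ALU needs rd=2 wr=1: RD_PORT; after: ALU=1 MUL=1 MEM=1 BR=1, R=1, W=0
[6] ALU needs rd=1 wr=1: WR_PORT; after: ALU=1 MUL=1 MEM=1 BR=1, R=1, W=0

issued = [0, 1, 3]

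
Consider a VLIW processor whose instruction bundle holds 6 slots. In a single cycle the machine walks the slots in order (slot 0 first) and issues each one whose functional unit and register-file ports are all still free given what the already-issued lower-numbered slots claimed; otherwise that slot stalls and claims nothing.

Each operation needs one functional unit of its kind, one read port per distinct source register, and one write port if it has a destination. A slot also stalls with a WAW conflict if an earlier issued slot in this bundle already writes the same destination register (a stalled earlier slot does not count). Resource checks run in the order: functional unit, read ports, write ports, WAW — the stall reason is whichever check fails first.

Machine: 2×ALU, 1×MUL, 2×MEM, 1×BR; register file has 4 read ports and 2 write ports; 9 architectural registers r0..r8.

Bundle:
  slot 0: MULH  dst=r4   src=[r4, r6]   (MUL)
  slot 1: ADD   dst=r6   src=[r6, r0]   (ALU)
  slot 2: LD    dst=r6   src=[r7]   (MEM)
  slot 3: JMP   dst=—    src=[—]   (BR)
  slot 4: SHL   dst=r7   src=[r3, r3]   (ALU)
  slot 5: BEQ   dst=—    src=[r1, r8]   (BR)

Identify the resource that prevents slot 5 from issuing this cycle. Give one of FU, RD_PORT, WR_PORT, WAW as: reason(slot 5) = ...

  0. MUL→r4 ⇒ go  {2A/0Mu/2Ld/1B | 2r 1w}
  1. ALU→r6 ⇒ go  {1A/0Mu/2Ld/1B | 0r 0w}
  2. MEM→r6 ⇒ no(RD_PORT)  {1A/0Mu/2Ld/1B | 0r 0w}
  3. BR ⇒ go  {1A/0Mu/2Ld/0B | 0r 0w}
  4. ALU→r7 ⇒ no(RD_PORT)  {1A/0Mu/2Ld/0B | 0r 0w}
  5. BR ⇒ no(FU)  {1A/0Mu/2Ld/0B | 0r 0w}

reason(slot 5) = FU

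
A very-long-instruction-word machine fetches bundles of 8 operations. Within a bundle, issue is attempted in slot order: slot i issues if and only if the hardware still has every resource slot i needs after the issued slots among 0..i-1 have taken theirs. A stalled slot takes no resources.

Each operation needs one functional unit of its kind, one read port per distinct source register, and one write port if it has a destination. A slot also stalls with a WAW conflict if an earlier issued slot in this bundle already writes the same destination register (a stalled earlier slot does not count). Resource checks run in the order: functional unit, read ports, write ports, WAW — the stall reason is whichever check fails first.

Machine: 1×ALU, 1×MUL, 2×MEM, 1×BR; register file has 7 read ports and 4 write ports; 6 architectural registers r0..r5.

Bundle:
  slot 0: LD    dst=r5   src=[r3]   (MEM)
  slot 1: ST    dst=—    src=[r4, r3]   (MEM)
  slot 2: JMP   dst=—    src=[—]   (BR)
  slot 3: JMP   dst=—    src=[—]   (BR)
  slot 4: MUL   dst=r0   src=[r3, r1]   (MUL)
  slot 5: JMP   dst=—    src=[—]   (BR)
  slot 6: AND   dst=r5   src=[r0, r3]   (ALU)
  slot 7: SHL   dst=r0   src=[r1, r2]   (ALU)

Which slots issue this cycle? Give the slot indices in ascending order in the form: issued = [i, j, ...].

issued = [0, 1, 2, 4]

slot 0 (MEM): ISSUE — free A1,Mu1,Ld1,B1 rp6 wp3
slot 1 (MEM): ISSUE — free A1,Mu1,Ld0,B1 rp4 wp3
slot 2 (BR): ISSUE — free A1,Mu1,Ld0,B0 rp4 wp3
slot 3 (BR): stall FU — free A1,Mu1,Ld0,B0 rp4 wp3
slot 4 (MUL): ISSUE — free A1,Mu0,Ld0,B0 rp2 wp2
slot 5 (BR): stall FU — free A1,Mu0,Ld0,B0 rp2 wp2
slot 6 (ALU): stall WAW — free A1,Mu0,Ld0,B0 rp2 wp2
slot 7 (ALU): stall WAW — free A1,Mu0,Ld0,B0 rp2 wp2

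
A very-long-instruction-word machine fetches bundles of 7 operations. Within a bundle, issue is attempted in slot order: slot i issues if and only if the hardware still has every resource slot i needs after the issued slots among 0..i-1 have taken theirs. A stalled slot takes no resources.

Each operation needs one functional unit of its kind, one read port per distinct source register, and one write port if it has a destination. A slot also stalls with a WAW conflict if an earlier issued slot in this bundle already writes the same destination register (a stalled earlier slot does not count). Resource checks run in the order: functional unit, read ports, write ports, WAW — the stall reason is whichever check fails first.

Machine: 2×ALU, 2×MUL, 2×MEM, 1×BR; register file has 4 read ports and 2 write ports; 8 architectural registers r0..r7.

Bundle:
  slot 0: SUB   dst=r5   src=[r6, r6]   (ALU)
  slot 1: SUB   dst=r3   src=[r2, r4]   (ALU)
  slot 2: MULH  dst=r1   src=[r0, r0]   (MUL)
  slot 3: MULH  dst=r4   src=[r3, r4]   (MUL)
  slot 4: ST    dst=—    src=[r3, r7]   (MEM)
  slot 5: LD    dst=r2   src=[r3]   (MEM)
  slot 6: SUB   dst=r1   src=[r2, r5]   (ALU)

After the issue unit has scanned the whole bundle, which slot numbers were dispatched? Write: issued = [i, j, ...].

(0) want 1×ALU +1rd +1wr — yes → AL1|MU2|ME2|BR1|rd3|wr1
(1) want 1×ALU +2rd +1wr — yes → AL0|MU2|ME2|BR1|rd1|wr0
(2) want 1×MUL +1rd +1wr — WR_PORT → AL0|MU2|ME2|BR1|rd1|wr0
(3) want 1×MUL +2rd +1wr — RD_PORT → AL0|MU2|ME2|BR1|rd1|wr0
(4) want 1×MEM +2rd +0wr — RD_PORT → AL0|MU2|ME2|BR1|rd1|wr0
(5) want 1×MEM +1rd +1wr — WR_PORT → AL0|MU2|ME2|BR1|rd1|wr0
(6) want 1×ALU +2rd +1wr — FU → AL0|MU2|ME2|BR1|rd1|wr0

issued = [0, 1]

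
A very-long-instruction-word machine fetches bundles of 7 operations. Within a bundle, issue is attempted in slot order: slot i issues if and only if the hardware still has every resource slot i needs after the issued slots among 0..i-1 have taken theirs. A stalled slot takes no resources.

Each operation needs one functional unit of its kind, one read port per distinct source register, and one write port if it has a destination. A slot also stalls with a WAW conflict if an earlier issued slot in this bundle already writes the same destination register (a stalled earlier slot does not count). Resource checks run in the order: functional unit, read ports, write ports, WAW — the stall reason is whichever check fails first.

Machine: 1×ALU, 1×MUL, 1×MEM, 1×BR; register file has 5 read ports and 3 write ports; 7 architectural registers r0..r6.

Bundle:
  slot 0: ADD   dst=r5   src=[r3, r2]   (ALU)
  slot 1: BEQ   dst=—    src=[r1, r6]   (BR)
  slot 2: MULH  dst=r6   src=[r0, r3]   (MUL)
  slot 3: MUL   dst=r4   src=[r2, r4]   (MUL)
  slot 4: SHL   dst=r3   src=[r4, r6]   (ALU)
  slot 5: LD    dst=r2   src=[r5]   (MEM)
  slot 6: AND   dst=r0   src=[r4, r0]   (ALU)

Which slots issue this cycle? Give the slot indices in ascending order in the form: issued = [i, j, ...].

issued = [0, 1, 5]

  0. ALU→r5 ⇒ go  {0A/1Mu/1Ld/1B | 3r 2w}
  1. BR ⇒ go  {0A/1Mu/1Ld/0B | 1r 2w}
  2. MUL→r6 ⇒ no(RD_PORT)  {0A/1Mu/1Ld/0B | 1r 2w}
  3. MUL→r4 ⇒ no(RD_PORT)  {0A/1Mu/1Ld/0B | 1r 2w}
  4. ALU→r3 ⇒ no(FU)  {0A/1Mu/1Ld/0B | 1r 2w}
  5. MEM→r2 ⇒ go  {0A/1Mu/0Ld/0B | 0r 1w}
  6. ALU→r0 ⇒ no(FU)  {0A/1Mu/0Ld/0B | 0r 1w}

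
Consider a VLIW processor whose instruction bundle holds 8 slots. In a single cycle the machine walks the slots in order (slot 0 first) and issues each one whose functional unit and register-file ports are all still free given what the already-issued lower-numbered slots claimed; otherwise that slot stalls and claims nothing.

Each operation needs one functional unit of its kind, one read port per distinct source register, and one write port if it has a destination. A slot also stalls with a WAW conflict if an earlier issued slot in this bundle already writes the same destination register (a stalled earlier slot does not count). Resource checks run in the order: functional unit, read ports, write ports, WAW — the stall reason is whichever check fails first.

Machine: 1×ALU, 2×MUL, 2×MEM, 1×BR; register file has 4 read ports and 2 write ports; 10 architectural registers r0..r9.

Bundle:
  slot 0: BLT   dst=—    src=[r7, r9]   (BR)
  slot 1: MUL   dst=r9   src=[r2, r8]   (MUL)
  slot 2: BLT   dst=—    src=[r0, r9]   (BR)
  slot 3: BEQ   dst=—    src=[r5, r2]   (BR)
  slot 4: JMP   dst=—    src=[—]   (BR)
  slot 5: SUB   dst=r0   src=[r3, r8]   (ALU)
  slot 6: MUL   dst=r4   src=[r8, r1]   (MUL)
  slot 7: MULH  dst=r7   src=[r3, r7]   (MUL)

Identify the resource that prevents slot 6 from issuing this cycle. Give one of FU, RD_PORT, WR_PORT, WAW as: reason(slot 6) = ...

reason(slot 6) = RD_PORT

[0] BR needs rd=2 wr=0: ok; after: ALU=1 MUL=2 MEM=2 BR=0, R=2, W=2
[1] MUL needs rd=2 wr=1: ok; after: ALU=1 MUL=1 MEM=2 BR=0, R=0, W=1
[2] BR needs rd=2 wr=0: FU; after: ALU=1 MUL=1 MEM=2 BR=0, R=0, W=1
[3] BR needs rd=2 wr=0: FU; after: ALU=1 MUL=1 MEM=2 BR=0, R=0, W=1
[4] BR needs rd=0 wr=0: FU; after: ALU=1 MUL=1 MEM=2 BR=0, R=0, W=1
[5] ALU needs rd=2 wr=1: RD_PORT; after: ALU=1 MUL=1 MEM=2 BR=0, R=0, W=1
[6] MUL needs rd=2 wr=1: RD_PORT; after: ALU=1 MUL=1 MEM=2 BR=0, R=0, W=1
[7] MUL needs rd=2 wr=1: RD_PORT; after: ALU=1 MUL=1 MEM=2 BR=0, R=0, W=1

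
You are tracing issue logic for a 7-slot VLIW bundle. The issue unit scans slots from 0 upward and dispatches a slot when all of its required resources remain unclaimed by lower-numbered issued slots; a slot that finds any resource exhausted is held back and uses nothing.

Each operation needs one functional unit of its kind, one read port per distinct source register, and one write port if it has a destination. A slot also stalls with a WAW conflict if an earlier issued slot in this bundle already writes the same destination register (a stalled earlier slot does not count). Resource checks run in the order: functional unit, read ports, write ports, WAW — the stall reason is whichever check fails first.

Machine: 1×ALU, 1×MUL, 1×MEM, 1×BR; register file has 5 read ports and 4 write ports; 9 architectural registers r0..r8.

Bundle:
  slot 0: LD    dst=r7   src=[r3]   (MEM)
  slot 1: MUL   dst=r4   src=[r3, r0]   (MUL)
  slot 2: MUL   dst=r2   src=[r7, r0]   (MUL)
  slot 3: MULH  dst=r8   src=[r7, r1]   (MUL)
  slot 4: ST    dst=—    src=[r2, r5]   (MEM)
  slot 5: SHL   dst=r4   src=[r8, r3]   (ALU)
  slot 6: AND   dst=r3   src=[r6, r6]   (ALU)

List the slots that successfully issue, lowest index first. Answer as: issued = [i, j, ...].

#0 MEM src=r3 dispatched  <A:1 Mu:1 Ld:0 B:1 rd:4 wr:3>
#1 MUL src=r3,r0 dispatched  <A:1 Mu:0 Ld:0 B:1 rd:2 wr:2>
#2 MUL src=r7,r0 held:FU  <A:1 Mu:0 Ld:0 B:1 rd:2 wr:2>
#3 MUL src=r7,r1 held:FU  <A:1 Mu:0 Ld:0 B:1 rd:2 wr:2>
#4 MEM src=r2,r5 held:FU  <A:1 Mu:0 Ld:0 B:1 rd:2 wr:2>
#5 ALU src=r8,r3 held:WAW  <A:1 Mu:0 Ld:0 B:1 rd:2 wr:2>
#6 ALU src=r6,r6 dispatched  <A:0 Mu:0 Ld:0 B:1 rd:1 wr:1>

issued = [0, 1, 6]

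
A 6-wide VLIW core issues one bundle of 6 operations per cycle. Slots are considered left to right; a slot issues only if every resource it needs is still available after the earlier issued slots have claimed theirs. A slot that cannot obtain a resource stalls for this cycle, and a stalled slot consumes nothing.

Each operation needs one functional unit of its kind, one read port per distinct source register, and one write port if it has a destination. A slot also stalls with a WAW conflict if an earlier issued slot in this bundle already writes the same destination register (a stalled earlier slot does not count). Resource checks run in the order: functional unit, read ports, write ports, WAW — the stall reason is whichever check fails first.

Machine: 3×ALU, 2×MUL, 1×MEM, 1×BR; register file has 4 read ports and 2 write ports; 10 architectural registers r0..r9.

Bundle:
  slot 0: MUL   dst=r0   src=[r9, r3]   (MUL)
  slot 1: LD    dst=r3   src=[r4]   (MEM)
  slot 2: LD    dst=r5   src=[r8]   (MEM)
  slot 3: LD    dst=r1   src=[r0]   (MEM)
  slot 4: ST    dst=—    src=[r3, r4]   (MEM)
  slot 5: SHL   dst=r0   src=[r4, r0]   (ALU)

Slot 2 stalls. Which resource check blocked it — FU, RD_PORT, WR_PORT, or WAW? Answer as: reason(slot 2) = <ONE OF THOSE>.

#0 MUL src=r9,r3 dispatched  <A:3 Mu:1 Ld:1 B:1 rd:2 wr:1>
#1 MEM src=r4 dispatched  <A:3 Mu:1 Ld:0 B:1 rd:1 wr:0>
#2 MEM src=r8 held:FU  <A:3 Mu:1 Ld:0 B:1 rd:1 wr:0>
#3 MEM src=r0 held:FU  <A:3 Mu:1 Ld:0 B:1 rd:1 wr:0>
#4 MEM src=r3,r4 held:FU  <A:3 Mu:1 Ld:0 B:1 rd:1 wr:0>
#5 ALU src=r4,r0 held:RD_PORT  <A:3 Mu:1 Ld:0 B:1 rd:1 wr:0>

reason(slot 2) = FU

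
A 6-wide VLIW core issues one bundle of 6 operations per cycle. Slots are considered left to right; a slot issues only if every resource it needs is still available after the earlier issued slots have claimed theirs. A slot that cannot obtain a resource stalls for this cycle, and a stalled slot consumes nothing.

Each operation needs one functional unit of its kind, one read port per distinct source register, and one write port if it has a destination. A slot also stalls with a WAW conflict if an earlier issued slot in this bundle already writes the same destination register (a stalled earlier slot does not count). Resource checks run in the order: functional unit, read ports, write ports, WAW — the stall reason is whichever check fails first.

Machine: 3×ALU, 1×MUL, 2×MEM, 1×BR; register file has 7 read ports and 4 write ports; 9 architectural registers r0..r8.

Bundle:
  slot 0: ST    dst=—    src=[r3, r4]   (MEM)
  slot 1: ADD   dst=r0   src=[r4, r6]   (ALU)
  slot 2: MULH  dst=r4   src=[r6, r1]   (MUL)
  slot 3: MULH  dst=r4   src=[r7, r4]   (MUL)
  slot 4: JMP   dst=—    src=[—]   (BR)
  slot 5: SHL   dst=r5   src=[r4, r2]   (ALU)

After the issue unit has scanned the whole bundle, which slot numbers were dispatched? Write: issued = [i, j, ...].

[0] MEM needs rd=2 wr=0: ok; after: ALU=3 MUL=1 MEM=1 BR=1, R=5, W=4
[1] ALU needs rd=2 wr=1: ok; after: ALU=2 MUL=1 MEM=1 BR=1, R=3, W=3
[2] MUL needs rd=2 wr=1: ok; after: ALU=2 MUL=0 MEM=1 BR=1, R=1, W=2
[3] MUL needs rd=2 wr=1: FU; after: ALU=2 MUL=0 MEM=1 BR=1, R=1, W=2
[4] BR needs rd=0 wr=0: ok; after: ALU=2 MUL=0 MEM=1 BR=0, R=1, W=2
[5] ALU needs rd=2 wr=1: RD_PORT; after: ALU=2 MUL=0 MEM=1 BR=0, R=1, W=2

issued = [0, 1, 2, 4]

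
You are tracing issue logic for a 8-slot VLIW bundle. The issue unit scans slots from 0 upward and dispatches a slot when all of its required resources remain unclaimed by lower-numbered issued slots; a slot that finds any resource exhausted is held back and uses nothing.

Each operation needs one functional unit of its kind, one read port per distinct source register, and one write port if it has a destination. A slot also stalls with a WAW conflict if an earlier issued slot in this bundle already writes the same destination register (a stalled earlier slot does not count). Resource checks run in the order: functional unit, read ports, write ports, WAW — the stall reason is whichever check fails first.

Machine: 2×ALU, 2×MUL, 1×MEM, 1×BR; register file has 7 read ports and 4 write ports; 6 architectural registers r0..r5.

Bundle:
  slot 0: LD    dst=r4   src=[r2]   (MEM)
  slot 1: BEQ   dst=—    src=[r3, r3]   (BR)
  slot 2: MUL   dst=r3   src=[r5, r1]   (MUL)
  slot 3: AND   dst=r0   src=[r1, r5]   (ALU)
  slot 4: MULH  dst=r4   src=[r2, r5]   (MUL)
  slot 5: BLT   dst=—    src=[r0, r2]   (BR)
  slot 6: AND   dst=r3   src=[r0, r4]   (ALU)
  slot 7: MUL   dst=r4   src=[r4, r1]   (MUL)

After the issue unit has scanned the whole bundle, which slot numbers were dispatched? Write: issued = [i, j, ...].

[0] MEM needs rd=1 wr=1: ok; after: ALU=2 MUL=2 MEM=0 BR=1, R=6, W=3
[1] BR needs rd=1 wr=0: ok; after: ALU=2 MUL=2 MEM=0 BR=0, R=5, W=3
[2] MUL needs rd=2 wr=1: ok; after: ALU=2 MUL=1 MEM=0 BR=0, R=3, W=2
[3] ALU needs rd=2 wr=1: ok; after: ALU=1 MUL=1 MEM=0 BR=0, R=1, W=1
[4] MUL needs rd=2 wr=1: RD_PORT; after: ALU=1 MUL=1 MEM=0 BR=0, R=1, W=1
[5] BR needs rd=2 wr=0: FU; after: ALU=1 MUL=1 MEM=0 BR=0, R=1, W=1
[6] ALU needs rd=2 wr=1: RD_PORT; after: ALU=1 MUL=1 MEM=0 BR=0, R=1, W=1
[7] MUL needs rd=2 wr=1: RD_PORT; after: ALU=1 MUL=1 MEM=0 BR=0, R=1, W=1

issued = [0, 1, 2, 3]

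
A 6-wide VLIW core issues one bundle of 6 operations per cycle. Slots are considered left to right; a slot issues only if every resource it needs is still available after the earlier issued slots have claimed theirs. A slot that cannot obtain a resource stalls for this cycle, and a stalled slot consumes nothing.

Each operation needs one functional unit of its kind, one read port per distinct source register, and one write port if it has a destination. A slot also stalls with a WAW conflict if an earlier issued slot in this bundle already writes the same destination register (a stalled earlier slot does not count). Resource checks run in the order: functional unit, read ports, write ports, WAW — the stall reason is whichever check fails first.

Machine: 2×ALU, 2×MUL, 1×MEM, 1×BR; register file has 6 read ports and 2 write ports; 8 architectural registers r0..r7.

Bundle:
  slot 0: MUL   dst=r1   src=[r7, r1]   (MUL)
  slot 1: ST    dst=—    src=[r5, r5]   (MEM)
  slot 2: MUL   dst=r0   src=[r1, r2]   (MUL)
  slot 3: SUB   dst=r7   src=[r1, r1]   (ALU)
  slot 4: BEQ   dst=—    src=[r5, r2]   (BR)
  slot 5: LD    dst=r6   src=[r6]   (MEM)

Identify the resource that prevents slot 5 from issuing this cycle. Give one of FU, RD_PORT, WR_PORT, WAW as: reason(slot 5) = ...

  0. MUL→r1 ⇒ go  {2A/1Mu/1Ld/1B | 4r 1w}
  1. MEM ⇒ go  {2A/1Mu/0Ld/1B | 3r 1w}
  2. MUL→r0 ⇒ go  {2A/0Mu/0Ld/1B | 1r 0w}
  3. ALU→r7 ⇒ no(WR_PORT)  {2A/0Mu/0Ld/1B | 1r 0w}
  4. BR ⇒ no(RD_PORT)  {2A/0Mu/0Ld/1B | 1r 0w}
  5. MEM→r6 ⇒ no(FU)  {2A/0Mu/0Ld/1B | 1r 0w}

reason(slot 5) = FU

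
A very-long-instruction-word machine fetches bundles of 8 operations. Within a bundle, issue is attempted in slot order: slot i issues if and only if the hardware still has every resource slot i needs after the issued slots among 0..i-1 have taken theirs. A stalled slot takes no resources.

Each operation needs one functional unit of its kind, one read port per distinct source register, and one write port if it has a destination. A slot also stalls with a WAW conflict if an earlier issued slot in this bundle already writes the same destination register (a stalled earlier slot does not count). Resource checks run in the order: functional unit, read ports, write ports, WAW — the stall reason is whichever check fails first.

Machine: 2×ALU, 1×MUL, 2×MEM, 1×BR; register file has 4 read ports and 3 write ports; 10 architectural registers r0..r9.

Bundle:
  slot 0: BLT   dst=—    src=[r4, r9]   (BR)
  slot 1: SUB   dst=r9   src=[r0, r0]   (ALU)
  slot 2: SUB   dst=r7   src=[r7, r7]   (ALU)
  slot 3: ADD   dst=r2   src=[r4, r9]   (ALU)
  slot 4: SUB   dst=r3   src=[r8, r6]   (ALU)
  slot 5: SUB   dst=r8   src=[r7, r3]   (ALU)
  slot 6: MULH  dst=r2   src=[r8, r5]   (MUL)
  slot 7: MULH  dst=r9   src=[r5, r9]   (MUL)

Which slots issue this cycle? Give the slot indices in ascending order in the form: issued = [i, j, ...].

issued = [0, 1, 2]

[0] BR needs rd=2 wr=0: ok; after: ALU=2 MUL=1 MEM=2 BR=0, R=2, W=3
[1] ALU needs rd=1 wr=1: ok; after: ALU=1 MUL=1 MEM=2 BR=0, R=1, W=2
[2] ALU needs rd=1 wr=1: ok; after: ALU=0 MUL=1 MEM=2 BR=0, R=0, W=1
[3] ALU needs rd=2 wr=1: FU; after: ALU=0 MUL=1 MEM=2 BR=0, R=0, W=1
[4] ALU needs rd=2 wr=1: FU; after: ALU=0 MUL=1 MEM=2 BR=0, R=0, W=1
[5] ALU needs rd=2 wr=1: FU; after: ALU=0 MUL=1 MEM=2 BR=0, R=0, W=1
[6] MUL needs rd=2 wr=1: RD_PORT; after: ALU=0 MUL=1 MEM=2 BR=0, R=0, W=1
[7] MUL needs rd=2 wr=1: RD_PORT; after: ALU=0 MUL=1 MEM=2 BR=0, R=0, W=1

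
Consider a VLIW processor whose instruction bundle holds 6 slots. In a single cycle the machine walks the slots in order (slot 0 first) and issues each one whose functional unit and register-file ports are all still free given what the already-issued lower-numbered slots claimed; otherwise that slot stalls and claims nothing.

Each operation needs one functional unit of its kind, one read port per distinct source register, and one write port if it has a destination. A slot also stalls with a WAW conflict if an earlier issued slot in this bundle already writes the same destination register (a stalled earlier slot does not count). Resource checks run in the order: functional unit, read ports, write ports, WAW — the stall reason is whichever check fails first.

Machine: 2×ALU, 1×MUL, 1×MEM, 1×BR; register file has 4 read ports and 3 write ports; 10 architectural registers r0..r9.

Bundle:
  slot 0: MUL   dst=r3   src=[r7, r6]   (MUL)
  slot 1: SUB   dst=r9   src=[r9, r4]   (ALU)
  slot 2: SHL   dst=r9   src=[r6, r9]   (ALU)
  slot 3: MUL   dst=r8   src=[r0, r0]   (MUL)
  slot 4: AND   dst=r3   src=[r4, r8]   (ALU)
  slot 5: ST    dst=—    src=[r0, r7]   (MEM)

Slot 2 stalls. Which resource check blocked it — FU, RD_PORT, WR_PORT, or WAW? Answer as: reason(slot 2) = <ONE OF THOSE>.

reason(slot 2) = RD_PORT

  0. MUL→r3 ⇒ go  {2A/0Mu/1Ld/1B | 2r 2w}
  1. ALU→r9 ⇒ go  {1A/0Mu/1Ld/1B | 0r 1w}
  2. ALU→r9 ⇒ no(RD_PORT)  {1A/0Mu/1Ld/1B | 0r 1w}
  3. MUL→r8 ⇒ no(FU)  {1A/0Mu/1Ld/1B | 0r 1w}
  4. ALU→r3 ⇒ no(RD_PORT)  {1A/0Mu/1Ld/1B | 0r 1w}
  5. MEM ⇒ no(RD_PORT)  {1A/0Mu/1Ld/1B | 0r 1w}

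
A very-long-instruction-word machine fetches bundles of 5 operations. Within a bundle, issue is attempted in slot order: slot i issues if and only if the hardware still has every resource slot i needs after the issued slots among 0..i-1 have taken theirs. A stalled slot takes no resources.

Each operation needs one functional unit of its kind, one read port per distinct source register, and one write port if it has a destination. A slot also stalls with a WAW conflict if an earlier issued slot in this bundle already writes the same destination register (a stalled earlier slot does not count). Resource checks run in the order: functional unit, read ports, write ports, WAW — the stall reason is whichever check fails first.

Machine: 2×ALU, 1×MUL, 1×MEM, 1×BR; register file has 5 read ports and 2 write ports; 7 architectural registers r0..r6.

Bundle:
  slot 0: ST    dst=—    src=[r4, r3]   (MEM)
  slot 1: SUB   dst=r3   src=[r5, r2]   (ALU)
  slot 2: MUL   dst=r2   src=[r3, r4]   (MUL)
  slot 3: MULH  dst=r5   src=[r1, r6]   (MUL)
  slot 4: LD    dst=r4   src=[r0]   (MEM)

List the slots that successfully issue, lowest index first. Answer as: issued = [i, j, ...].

issued = [0, 1]

(0) want 1×MEM +2rd +0wr — yes → AL2|MU1|ME0|BR1|rd3|wr2
(1) want 1×ALU +2rd +1wr — yes → AL1|MU1|ME0|BR1|rd1|wr1
(2) want 1×MUL +2rd +1wr — RD_PORT → AL1|MU1|ME0|BR1|rd1|wr1
(3) want 1×MUL +2rd +1wr — RD_PORT → AL1|MU1|ME0|BR1|rd1|wr1
(4) want 1×MEM +1rd +1wr — FU → AL1|MU1|ME0|BR1|rd1|wr1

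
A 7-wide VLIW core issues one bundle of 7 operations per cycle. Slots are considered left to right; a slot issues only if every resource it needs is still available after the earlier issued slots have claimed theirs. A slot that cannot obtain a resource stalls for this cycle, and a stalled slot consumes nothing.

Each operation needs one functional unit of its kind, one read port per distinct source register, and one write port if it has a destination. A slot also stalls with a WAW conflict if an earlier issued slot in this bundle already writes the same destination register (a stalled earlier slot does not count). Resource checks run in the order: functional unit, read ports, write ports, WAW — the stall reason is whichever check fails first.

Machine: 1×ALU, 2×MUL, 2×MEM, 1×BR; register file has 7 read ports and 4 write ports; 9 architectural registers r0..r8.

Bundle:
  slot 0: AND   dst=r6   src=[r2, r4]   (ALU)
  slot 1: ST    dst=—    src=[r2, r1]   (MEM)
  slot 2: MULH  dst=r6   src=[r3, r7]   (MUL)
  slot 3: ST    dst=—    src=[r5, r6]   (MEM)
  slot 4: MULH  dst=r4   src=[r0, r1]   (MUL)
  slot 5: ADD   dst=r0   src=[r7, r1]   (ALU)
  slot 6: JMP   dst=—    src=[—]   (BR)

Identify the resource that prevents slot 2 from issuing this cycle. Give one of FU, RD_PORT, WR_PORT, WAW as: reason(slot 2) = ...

reason(slot 2) = WAW

(0) want 1×ALU +2rd +1wr — yes → AL0|MU2|ME2|BR1|rd5|wr3
(1) want 1×MEM +2rd +0wr — yes → AL0|MU2|ME1|BR1|rd3|wr3
(2) want 1×MUL +2rd +1wr — WAW → AL0|MU2|ME1|BR1|rd3|wr3
(3) want 1×MEM +2rd +0wr — yes → AL0|MU2|ME0|BR1|rd1|wr3
(4) want 1×MUL +2rd +1wr — RD_PORT → AL0|MU2|ME0|BR1|rd1|wr3
(5) want 1×ALU +2rd +1wr — FU → AL0|MU2|ME0|BR1|rd1|wr3
(6) want 1×BR +0rd +0wr — yes → AL0|MU2|ME0|BR0|rd1|wr3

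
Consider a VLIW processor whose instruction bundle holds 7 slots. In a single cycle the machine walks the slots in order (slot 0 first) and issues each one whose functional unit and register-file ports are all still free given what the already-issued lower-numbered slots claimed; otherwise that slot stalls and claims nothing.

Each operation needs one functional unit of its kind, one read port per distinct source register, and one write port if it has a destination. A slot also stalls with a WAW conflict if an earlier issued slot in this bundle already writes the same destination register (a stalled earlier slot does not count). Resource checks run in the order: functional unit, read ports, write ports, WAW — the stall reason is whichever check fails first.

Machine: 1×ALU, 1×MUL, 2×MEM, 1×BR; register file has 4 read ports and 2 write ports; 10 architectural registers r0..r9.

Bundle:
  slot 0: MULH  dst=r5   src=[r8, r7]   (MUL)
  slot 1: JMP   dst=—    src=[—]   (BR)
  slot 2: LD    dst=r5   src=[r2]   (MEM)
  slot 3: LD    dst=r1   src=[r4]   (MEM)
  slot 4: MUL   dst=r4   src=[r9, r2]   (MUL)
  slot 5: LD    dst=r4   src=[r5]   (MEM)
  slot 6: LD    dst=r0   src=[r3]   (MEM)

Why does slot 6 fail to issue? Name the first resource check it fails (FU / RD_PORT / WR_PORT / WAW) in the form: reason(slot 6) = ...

reason(slot 6) = WR_PORT

slot 0 (MUL): ISSUE — free A1,Mu0,Ld2,B1 rp2 wp1
slot 1 (BR): ISSUE — free A1,Mu0,Ld2,B0 rp2 wp1
slot 2 (MEM): stall WAW — free A1,Mu0,Ld2,B0 rp2 wp1
slot 3 (MEM): ISSUE — free A1,Mu0,Ld1,B0 rp1 wp0
slot 4 (MUL): stall FU — free A1,Mu0,Ld1,B0 rp1 wp0
slot 5 (MEM): stall WR_PORT — free A1,Mu0,Ld1,B0 rp1 wp0
slot 6 (MEM): stall WR_PORT — free A1,Mu0,Ld1,B0 rp1 wp0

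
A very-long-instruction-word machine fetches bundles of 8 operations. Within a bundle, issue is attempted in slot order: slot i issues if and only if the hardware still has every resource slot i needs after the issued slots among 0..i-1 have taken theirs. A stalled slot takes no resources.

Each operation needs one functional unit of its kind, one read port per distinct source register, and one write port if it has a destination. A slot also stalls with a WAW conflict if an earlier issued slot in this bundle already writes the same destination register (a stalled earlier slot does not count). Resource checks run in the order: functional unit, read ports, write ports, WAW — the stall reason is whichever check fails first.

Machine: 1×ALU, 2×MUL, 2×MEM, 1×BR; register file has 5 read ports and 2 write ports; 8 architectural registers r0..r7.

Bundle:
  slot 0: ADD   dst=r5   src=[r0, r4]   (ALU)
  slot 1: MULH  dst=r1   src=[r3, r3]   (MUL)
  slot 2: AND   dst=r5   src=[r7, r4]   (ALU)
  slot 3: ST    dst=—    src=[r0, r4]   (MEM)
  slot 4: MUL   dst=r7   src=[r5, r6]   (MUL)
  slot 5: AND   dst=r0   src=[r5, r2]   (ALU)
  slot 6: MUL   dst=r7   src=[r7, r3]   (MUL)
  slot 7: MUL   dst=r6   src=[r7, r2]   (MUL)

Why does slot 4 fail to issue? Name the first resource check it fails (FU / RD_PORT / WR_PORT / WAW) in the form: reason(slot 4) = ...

reason(slot 4) = RD_PORT

(0) want 1×ALU +2rd +1wr — yes → AL0|MU2|ME2|BR1|rd3|wr1
(1) want 1×MUL +1rd +1wr — yes → AL0|MU1|ME2|BR1|rd2|wr0
(2) want 1×ALU +2rd +1wr — FU → AL0|MU1|ME2|BR1|rd2|wr0
(3) want 1×MEM +2rd +0wr — yes → AL0|MU1|ME1|BR1|rd0|wr0
(4) want 1×MUL +2rd +1wr — RD_PORT → AL0|MU1|ME1|BR1|rd0|wr0
(5) want 1×ALU +2rd +1wr — FU → AL0|MU1|ME1|BR1|rd0|wr0
(6) want 1×MUL +2rd +1wr — RD_PORT → AL0|MU1|ME1|BR1|rd0|wr0
(7) want 1×MUL +2rd +1wr — RD_PORT → AL0|MU1|ME1|BR1|rd0|wr0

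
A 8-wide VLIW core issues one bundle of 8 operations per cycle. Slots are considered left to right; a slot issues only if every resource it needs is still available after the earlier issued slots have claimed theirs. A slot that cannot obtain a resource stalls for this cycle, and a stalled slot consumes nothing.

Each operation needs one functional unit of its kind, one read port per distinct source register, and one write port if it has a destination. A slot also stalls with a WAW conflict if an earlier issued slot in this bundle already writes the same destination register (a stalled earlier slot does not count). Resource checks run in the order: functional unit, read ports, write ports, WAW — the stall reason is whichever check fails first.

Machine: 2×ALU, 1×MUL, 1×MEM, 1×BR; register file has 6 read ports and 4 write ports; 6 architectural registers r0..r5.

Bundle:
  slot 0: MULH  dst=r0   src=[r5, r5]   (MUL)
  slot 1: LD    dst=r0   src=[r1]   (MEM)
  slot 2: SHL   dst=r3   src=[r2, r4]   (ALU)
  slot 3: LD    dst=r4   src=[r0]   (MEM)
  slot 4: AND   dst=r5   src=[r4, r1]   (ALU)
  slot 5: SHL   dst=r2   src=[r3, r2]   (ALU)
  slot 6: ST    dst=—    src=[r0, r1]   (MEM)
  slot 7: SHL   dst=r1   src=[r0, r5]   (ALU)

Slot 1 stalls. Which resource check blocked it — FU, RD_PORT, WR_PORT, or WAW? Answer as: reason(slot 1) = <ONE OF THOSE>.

slot 0 (MUL): ISSUE — free A2,Mu0,Ld1,B1 rp5 wp3
slot 1 (MEM): stall WAW — free A2,Mu0,Ld1,B1 rp5 wp3
slot 2 (ALU): ISSUE — free A1,Mu0,Ld1,B1 rp3 wp2
slot 3 (MEM): ISSUE — free A1,Mu0,Ld0,B1 rp2 wp1
slot 4 (ALU): ISSUE — free A0,Mu0,Ld0,B1 rp0 wp0
slot 5 (ALU): stall FU — free A0,Mu0,Ld0,B1 rp0 wp0
slot 6 (MEM): stall FU — free A0,Mu0,Ld0,B1 rp0 wp0
slot 7 (ALU): stall FU — free A0,Mu0,Ld0,B1 rp0 wp0

reason(slot 1) = WAW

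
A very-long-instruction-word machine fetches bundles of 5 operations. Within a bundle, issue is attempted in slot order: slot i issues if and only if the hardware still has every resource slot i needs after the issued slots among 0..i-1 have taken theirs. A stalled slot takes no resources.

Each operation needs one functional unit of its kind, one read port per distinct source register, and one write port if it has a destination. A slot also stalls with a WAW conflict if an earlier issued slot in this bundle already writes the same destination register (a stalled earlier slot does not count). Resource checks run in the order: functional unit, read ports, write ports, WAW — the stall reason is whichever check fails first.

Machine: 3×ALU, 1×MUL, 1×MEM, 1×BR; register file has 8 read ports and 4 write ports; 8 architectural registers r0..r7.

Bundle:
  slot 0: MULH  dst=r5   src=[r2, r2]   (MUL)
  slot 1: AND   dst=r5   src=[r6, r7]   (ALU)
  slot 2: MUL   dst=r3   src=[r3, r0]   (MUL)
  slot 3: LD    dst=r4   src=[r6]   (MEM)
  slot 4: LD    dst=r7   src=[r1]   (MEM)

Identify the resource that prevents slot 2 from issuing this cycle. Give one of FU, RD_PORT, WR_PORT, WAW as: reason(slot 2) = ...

  0. MUL→r5 ⇒ go  {3A/0Mu/1Ld/1B | 7r 3w}
  1. ALU→r5 ⇒ no(WAW)  {3A/0Mu/1Ld/1B | 7r 3w}
  2. MUL→r3 ⇒ no(FU)  {3A/0Mu/1Ld/1B | 7r 3w}
  3. MEM→r4 ⇒ go  {3A/0Mu/0Ld/1B | 6r 2w}
  4. MEM→r7 ⇒ no(FU)  {3A/0Mu/0Ld/1B | 6r 2w}

reason(slot 2) = FU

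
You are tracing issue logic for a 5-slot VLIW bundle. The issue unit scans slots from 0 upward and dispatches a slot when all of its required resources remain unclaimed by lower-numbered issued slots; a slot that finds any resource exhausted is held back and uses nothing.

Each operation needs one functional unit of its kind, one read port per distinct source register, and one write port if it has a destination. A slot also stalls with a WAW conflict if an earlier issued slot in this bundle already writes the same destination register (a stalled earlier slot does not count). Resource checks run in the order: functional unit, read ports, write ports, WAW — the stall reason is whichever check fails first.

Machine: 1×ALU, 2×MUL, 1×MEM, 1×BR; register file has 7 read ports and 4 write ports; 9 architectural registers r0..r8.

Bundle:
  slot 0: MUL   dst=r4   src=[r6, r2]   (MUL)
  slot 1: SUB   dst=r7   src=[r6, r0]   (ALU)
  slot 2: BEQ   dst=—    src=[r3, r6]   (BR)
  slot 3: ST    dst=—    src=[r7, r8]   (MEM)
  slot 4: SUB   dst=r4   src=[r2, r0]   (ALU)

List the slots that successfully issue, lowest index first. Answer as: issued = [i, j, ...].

[0] MUL needs rd=2 wr=1: ok; after: ALU=1 MUL=1 MEM=1 BR=1, R=5, W=3
[1] ALU needs rd=2 wr=1: ok; after: ALU=0 MUL=1 MEM=1 BR=1, R=3, W=2
[2] BR needs rd=2 wr=0: ok; after: ALU=0 MUL=1 MEM=1 BR=0, R=1, W=2
[3] MEM needs rd=2 wr=0: RD_PORT; after: ALU=0 MUL=1 MEM=1 BR=0, R=1, W=2
[4] ALU needs rd=2 wr=1: FU; after: ALU=0 MUL=1 MEM=1 BR=0, R=1, W=2

issued = [0, 1, 2]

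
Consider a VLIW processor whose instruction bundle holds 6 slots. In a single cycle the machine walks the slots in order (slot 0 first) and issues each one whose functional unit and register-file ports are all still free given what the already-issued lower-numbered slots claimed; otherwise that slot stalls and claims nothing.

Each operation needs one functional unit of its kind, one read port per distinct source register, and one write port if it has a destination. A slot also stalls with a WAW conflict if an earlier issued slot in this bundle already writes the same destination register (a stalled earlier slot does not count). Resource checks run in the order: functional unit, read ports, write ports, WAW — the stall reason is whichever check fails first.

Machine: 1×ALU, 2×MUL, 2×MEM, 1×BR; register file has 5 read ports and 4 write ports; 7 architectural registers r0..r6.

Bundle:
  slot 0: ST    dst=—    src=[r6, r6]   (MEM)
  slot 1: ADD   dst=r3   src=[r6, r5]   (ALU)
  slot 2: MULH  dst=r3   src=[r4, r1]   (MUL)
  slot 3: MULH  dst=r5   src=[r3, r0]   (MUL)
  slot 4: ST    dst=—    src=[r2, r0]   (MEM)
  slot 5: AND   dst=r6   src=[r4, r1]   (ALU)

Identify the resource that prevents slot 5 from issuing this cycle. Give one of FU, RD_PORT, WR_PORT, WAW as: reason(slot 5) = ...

reason(slot 5) = FU

(0) want 1×MEM +1rd +0wr — yes → AL1|MU2|ME1|BR1|rd4|wr4
(1) want 1×ALU +2rd +1wr — yes → AL0|MU2|ME1|BR1|rd2|wr3
(2) want 1×MUL +2rd +1wr — WAW → AL0|MU2|ME1|BR1|rd2|wr3
(3) want 1×MUL +2rd +1wr — yes → AL0|MU1|ME1|BR1|rd0|wr2
(4) want 1×MEM +2rd +0wr — RD_PORT → AL0|MU1|ME1|BR1|rd0|wr2
(5) want 1×ALU +2rd +1wr — FU → AL0|MU1|ME1|BR1|rd0|wr2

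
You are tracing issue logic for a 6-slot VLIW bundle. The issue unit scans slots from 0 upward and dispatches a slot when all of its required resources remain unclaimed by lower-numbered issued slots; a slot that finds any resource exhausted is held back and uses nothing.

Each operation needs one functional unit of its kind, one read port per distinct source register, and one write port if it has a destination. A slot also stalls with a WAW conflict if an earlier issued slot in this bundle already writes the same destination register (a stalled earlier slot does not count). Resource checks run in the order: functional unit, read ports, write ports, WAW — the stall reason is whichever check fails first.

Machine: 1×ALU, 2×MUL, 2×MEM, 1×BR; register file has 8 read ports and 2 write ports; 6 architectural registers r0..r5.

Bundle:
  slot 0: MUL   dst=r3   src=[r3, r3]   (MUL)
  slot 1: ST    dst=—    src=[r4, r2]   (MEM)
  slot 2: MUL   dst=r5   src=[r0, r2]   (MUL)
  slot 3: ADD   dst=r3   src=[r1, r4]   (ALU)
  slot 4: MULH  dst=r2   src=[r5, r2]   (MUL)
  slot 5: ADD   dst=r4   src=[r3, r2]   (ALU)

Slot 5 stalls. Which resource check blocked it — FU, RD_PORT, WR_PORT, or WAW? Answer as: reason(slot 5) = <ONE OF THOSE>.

(0) want 1×MUL +1rd +1wr — yes → AL1|MU1|ME2|BR1|rd7|wr1
(1) want 1×MEM +2rd +0wr — yes → AL1|MU1|ME1|BR1|rd5|wr1
(2) want 1×MUL +2rd +1wr — yes → AL1|MU0|ME1|BR1|rd3|wr0
(3) want 1×ALU +2rd +1wr — WR_PORT → AL1|MU0|ME1|BR1|rd3|wr0
(4) want 1×MUL +2rd +1wr — FU → AL1|MU0|ME1|BR1|rd3|wr0
(5) want 1×ALU +2rd +1wr — WR_PORT → AL1|MU0|ME1|BR1|rd3|wr0

reason(slot 5) = WR_PORT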